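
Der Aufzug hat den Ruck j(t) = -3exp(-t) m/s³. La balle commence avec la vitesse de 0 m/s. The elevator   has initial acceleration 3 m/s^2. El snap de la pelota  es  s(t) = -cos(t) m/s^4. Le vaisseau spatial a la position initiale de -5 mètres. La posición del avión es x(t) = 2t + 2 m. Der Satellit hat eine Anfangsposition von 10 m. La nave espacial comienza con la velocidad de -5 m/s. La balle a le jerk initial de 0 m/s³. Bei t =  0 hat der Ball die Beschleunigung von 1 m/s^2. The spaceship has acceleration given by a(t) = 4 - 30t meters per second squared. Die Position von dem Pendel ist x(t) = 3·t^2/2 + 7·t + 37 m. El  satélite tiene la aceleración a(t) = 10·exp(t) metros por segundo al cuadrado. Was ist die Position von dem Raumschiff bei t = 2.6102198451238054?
Wir müssen die Stammfunktion unserer Gleichung für die Beschleunigung a(t) = 4 - 30·t 2-mal finden. Die Stammfunktion von der Beschleunigung, mit v(0) = -5, ergibt die Geschwindigkeit: v(t) = -15·t^2 + 4·t - 5. Die Stammfunktion von der Geschwindigkeit ist die Position. Mit x(0) = -5 erhalten wir x(t) = -5·t^3 + 2·t^2 - 5·t - 5. Mit x(t) = -5·t^3 + 2·t^2 - 5·t - 5 und Einsetzen von t = 2.6102198451238054, finden wir x = -93.3449749426270.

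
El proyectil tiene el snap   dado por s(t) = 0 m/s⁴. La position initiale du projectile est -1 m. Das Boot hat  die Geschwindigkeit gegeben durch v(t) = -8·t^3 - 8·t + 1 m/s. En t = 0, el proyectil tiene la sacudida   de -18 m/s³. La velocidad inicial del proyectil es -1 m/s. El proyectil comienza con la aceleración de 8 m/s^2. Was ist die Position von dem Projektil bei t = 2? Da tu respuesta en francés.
Nous devons intégrer notre équation du snap s(t) = 0 4 fois. L'intégrale du snap est le jerk. En utilisant j(0) = -18, nous obtenons j(t) = -18. En intégrant le jerk et en utilisant la condition initiale a(0) = 8, nous obtenons a(t) = 8 - 18·t. La primitive de l'accélération, avec v(0) = -1, donne la vitesse: v(t) = -9·t^2 + 8·t - 1. La primitive de la vitesse est la position. En utilisant x(0) = -1, nous obtenons x(t) = -3·t^3 + 4·t^2 - t - 1. En utilisant x(t) = -3·t^3 + 4·t^2 - t - 1 et en substituant t = 2, nous trouvons x = -11.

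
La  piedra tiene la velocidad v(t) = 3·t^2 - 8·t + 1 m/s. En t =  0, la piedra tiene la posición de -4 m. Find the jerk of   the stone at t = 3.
We must differentiate our velocity equation v(t) = 3·t^2 - 8·t + 1 2 times. Taking d/dt of v(t), we find a(t) = 6·t - 8. Differentiating acceleration, we get jerk: j(t) = 6. Using j(t) = 6 and substituting t = 3, we find j = 6.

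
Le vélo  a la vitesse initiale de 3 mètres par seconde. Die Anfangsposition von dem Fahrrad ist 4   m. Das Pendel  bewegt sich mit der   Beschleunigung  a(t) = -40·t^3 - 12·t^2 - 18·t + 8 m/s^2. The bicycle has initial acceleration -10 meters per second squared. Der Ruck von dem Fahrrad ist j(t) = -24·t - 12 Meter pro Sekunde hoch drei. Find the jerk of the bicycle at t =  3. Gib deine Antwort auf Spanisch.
De la ecuación de la sacudida j(t) = -24·t - 12, sustituimos t = 3 para obtener j = -84.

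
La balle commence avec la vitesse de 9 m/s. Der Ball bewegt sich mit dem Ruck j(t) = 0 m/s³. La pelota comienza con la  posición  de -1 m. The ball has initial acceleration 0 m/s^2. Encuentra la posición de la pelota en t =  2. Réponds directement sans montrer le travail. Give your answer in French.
x(2) = 17.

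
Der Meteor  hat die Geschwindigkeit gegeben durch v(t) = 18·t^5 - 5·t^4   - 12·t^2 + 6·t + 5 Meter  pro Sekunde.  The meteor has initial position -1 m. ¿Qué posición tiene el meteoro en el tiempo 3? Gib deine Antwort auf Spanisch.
Para resolver esto, necesitamos tomar 1 antiderivada de nuestra ecuación de la velocidad v(t) = 18·t^5 - 5·t^4 - 12·t^2 + 6·t + 5. La antiderivada de la velocidad es la posición. Usando x(0) = -1, obtenemos x(t) = 3·t^6 - t^5 - 4·t^3 + 3·t^2 + 5·t - 1. Usando x(t) = 3·t^6 - t^5 - 4·t^3 + 3·t^2 + 5·t - 1 y sustituyendo t = 3, encontramos x = 1877.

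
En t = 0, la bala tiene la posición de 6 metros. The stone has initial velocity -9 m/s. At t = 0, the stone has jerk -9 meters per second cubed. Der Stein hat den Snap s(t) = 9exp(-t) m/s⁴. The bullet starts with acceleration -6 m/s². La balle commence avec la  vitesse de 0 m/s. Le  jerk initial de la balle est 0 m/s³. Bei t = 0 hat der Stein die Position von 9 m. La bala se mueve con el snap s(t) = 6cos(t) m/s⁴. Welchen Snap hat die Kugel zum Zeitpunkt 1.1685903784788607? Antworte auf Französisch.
Nous avons le snap s(t) = 6·cos(t). En substituant t = 1.1685903784788607: s(1.1685903784788607) = 2.34869523668718.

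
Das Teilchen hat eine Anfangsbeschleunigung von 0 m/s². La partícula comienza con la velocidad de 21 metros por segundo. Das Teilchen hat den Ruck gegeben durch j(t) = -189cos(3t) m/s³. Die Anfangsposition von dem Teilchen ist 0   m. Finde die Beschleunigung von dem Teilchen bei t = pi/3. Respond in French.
Nous devons trouver la primitive de notre équation du jerk j(t) = -189·cos(3·t) 1 fois. La primitive du jerk, avec a(0) = 0, donne l'accélération: a(t) = -63·sin(3·t). En utilisant a(t) = -63·sin(3·t) et en substituant t = pi/3, nous trouvons a = 0.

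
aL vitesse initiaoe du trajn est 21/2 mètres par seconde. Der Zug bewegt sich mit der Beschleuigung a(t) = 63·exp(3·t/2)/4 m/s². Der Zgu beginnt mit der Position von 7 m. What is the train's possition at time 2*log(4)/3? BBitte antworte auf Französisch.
Nous devons intégrer notre équation de l'accélération a(t) = 63·exp(3·t/2)/4 2 fois. L'intégrale de l'accélération, avec v(0) = 21/2, donne la vitesse: v(t) = 21·exp(3·t/2)/2. La primitive de la vitesse est la position. En utilisant x(0) = 7, nous obtenons x(t) = 7·exp(3·t/2). De l'équation de la position x(t) = 7·exp(3·t/2), nous substituons t = 2*log(4)/3 pour obtenir x = 28.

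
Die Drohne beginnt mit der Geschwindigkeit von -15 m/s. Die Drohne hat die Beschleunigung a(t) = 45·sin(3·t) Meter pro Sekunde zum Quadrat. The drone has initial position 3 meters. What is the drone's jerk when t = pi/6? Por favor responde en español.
Partiendo de la aceleración a(t) = 45·sin(3·t), tomamos 1 derivada. Tomando d/dt de a(t), encontramos j(t) = 135·cos(3·t). Usando j(t) = 135·cos(3·t) y sustituyendo t = pi/6, encontramos j = 0.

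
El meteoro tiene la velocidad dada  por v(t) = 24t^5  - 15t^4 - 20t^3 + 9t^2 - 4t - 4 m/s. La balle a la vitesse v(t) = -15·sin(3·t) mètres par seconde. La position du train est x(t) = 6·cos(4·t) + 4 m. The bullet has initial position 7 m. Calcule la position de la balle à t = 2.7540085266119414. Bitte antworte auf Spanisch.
Para resolver esto, necesitamos tomar 1 integral de nuestra ecuación de la velocidad v(t) = -15·sin(3·t). Integrando la velocidad y usando la condición inicial x(0) = 7, obtenemos x(t) = 5·cos(3·t) + 2. Usando x(t) = 5·cos(3·t) + 2 y sustituyendo t = 2.7540085266119414, encontramos x = 0.0159268571078788.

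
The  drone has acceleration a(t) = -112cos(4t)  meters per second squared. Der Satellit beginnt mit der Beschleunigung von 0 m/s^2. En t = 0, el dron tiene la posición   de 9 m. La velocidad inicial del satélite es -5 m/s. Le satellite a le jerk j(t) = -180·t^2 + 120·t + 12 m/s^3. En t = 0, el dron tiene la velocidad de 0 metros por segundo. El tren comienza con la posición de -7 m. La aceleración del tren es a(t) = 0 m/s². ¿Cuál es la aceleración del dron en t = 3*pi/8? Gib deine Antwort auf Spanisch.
Usando a(t) = -112·cos(4·t) y sustituyendo t = 3*pi/8, encontramos a = 0.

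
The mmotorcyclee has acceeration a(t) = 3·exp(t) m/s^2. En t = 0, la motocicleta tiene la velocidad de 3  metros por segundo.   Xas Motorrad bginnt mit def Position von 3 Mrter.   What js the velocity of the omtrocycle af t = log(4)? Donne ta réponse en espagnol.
Necesitamos integrar nuestra ecuación de la aceleración a(t) = 3·exp(t) 1 vez. Tomando ∫a(t)dt y aplicando v(0) = 3, encontramos v(t) = 3·exp(t). Tenemos la velocidad v(t) = 3·exp(t). Sustituyendo t = log(4): v(log(4)) = 12.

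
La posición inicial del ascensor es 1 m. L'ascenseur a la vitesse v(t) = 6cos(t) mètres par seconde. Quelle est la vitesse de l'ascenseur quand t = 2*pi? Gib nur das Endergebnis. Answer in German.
v(2*pi) = 6.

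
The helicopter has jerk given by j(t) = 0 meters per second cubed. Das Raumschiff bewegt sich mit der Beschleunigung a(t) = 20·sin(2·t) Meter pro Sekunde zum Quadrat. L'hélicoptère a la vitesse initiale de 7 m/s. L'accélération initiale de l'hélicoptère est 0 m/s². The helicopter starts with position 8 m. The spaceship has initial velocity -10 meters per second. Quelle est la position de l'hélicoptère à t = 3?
Pour résoudre ceci, nous devons prendre 3 primitives de notre équation du jerk j(t) = 0. En prenant ∫j(t)dt et en appliquant a(0) = 0, nous trouvons a(t) = 0. En intégrant l'accélération et en utilisant la condition initiale v(0) = 7, nous obtenons v(t) = 7. En intégrant la vitesse et en utilisant la condition initiale x(0) = 8, nous obtenons x(t) = 7·t + 8. De l'équation de la position x(t) = 7·t + 8, nous substituons t = 3 pour obtenir x = 29.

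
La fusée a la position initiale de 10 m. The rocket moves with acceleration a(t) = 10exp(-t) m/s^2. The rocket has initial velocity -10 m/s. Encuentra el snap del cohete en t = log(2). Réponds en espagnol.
Partiendo de la aceleración a(t) = 10·exp(-t), tomamos 2 derivadas. Tomando d/dt de a(t), encontramos j(t) = -10·exp(-t). La derivada de la sacudida da el snap: s(t) = 10·exp(-t). De la ecuación del snap s(t) = 10·exp(-t), sustituimos t = log(2) para obtener s = 5.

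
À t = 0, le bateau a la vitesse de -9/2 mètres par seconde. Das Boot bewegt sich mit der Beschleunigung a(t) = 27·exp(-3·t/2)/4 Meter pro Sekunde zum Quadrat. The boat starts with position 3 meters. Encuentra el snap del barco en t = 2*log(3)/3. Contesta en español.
Partiendo de la aceleración a(t) = 27·exp(-3·t/2)/4, tomamos 2 derivadas. Tomando d/dt de a(t), encontramos j(t) = -81·exp(-3·t/2)/8. La derivada de la sacudida da el snap: s(t) = 243·exp(-3·t/2)/16. Tenemos el snap s(t) = 243·exp(-3·t/2)/16. Sustituyendo t = 2*log(3)/3: s(2*log(3)/3) = 81/16.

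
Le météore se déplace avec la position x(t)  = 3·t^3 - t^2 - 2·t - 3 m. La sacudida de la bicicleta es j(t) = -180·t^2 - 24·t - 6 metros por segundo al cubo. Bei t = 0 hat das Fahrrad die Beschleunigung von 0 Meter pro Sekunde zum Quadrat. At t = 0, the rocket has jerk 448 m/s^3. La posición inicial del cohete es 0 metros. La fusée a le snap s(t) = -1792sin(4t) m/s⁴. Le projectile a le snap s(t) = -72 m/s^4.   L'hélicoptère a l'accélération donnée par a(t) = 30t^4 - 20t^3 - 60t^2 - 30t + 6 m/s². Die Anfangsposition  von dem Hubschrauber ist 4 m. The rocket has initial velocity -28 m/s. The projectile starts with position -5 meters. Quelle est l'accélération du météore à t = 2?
En partant de la position x(t) = 3·t^3 - t^2 - 2·t - 3, nous prenons 2 dérivées. En dérivant la position, nous obtenons la vitesse: v(t) = 9·t^2 - 2·t - 2. En prenant d/dt de v(t), nous trouvons a(t) = 18·t - 2. En utilisant a(t) = 18·t - 2 et en substituant t = 2, nous trouvons a = 34.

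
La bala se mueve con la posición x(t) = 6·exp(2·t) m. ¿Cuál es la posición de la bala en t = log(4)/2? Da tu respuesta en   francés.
De l'équation de la position x(t) = 6·exp(2·t), nous substituons t = log(4)/2 pour obtenir x = 24.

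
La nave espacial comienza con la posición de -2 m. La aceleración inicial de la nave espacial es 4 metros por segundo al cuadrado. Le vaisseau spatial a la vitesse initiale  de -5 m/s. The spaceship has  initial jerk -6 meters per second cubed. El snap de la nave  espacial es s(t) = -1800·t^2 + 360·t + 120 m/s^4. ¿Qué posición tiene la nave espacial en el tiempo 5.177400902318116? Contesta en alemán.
Ausgehend von dem Snap s(t) = -1800·t^2 + 360·t + 120, nehmen wir 4 Integrale. Durch Integration von dem Snap und Verwendung der Anfangsbedingung j(0) = -6, erhalten wir j(t) = -600·t^3 + 180·t^2 + 120·t - 6. Mit ∫j(t)dt und Anwendung von a(0) = 4, finden wir a(t) = -150·t^4 + 60·t^3 + 60·t^2 - 6·t + 4. Mit ∫a(t)dt und Anwendung von v(0) = -5, finden wir v(t) = -30·t^5 + 15·t^4 + 20·t^3 - 3·t^2 + 4·t - 5. Durch Integration von der Geschwindigkeit und Verwendung der Anfangsbedingung x(0) = -2, erhalten wir x(t) = -5·t^6 + 3·t^5 + 5·t^4 - t^3 + 2·t^2 - 5·t - 2. Wir haben die Position x(t) = -5·t^6 + 3·t^5 + 5·t^4 - t^3 + 2·t^2 - 5·t - 2. Durch Einsetzen von t = 5.177400902318116: x(5.177400902318116) = -81663.1903904497.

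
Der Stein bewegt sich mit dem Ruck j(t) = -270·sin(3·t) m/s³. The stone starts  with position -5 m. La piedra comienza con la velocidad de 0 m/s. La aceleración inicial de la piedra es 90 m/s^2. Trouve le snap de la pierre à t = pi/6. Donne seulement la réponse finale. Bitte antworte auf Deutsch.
Bei t = pi/6, s = 0.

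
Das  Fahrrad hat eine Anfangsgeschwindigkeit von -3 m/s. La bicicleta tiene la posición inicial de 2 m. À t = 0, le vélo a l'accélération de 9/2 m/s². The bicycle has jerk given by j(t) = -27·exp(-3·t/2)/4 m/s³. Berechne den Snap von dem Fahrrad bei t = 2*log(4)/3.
Um dies zu lösen, müssen wir 1 Ableitung unserer Gleichung für den Ruck j(t) = -27·exp(-3·t/2)/4 nehmen. Mit d/dt von j(t) finden wir s(t) = 81·exp(-3·t/2)/8. Aus der Gleichung für den Snap s(t) = 81·exp(-3·t/2)/8, setzen wir t = 2*log(4)/3 ein und erhalten s = 81/32.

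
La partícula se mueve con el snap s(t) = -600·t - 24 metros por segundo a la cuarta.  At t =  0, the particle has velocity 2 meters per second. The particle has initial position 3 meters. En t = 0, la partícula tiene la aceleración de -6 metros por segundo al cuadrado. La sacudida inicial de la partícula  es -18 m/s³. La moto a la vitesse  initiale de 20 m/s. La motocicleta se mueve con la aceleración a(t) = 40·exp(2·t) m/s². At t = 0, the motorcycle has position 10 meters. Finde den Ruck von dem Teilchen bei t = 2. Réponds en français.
En partant du snap s(t) = -600·t - 24, nous prenons 1 intégrale. La primitive du snap est le jerk. En utilisant j(0) = -18, nous obtenons j(t) = -300·t^2 - 24·t - 18. Nous avons le jerk j(t) = -300·t^2 - 24·t - 18. En substituant t = 2: j(2) = -1266.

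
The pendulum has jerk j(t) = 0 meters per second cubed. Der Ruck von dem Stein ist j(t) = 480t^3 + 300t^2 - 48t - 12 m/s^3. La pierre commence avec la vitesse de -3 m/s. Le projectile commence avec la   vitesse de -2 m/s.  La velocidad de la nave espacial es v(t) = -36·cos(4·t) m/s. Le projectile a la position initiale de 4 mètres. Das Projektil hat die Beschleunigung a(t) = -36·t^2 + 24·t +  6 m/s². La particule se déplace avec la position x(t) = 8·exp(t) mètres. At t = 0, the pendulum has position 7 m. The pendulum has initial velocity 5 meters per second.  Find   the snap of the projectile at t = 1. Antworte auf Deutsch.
Ausgehend von der Beschleunigung a(t) = -36·t^2 + 24·t + 6, nehmen wir 2 Ableitungen. Die Ableitung von der Beschleunigung ergibt den Ruck: j(t) = 24 - 72·t. Mit d/dt von j(t) finden wir s(t) = -72. Wir haben den Snap s(t) = -72. Durch Einsetzen von t = 1: s(1) = -72.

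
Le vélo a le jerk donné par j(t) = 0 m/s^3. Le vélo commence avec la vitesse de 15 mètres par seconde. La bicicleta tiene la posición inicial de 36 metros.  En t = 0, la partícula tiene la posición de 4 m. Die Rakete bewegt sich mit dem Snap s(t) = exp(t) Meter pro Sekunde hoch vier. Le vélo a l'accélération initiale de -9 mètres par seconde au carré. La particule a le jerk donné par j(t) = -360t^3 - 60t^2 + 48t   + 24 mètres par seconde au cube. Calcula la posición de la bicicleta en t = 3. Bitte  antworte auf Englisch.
To solve this, we need to take 3 antiderivatives of our jerk equation j(t) = 0. Integrating jerk and using the initial condition a(0) = -9, we get a(t) = -9. Taking ∫a(t)dt and applying v(0) = 15, we find v(t) = 15 - 9·t. Finding the antiderivative of v(t) and using x(0) = 36: x(t) = -9·t^2/2 + 15·t + 36. From the given position equation x(t) = -9·t^2/2 + 15·t + 36, we substitute t = 3 to get x = 81/2.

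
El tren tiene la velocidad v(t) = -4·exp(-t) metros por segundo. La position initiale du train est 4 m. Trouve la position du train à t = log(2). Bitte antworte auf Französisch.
Nous devons trouver la primitive de notre équation de la vitesse v(t) = -4·exp(-t) 1 fois. L'intégrale de la vitesse, avec x(0) = 4, donne la position: x(t) = 4·exp(-t). Nous avons la position x(t) = 4·exp(-t). En substituant t = log(2): x(log(2)) = 2.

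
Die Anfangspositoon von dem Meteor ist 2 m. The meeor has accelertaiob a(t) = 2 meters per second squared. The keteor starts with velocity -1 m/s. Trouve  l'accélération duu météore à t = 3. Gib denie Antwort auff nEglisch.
Using a(t) = 2 and substituting t = 3, we find a = 2.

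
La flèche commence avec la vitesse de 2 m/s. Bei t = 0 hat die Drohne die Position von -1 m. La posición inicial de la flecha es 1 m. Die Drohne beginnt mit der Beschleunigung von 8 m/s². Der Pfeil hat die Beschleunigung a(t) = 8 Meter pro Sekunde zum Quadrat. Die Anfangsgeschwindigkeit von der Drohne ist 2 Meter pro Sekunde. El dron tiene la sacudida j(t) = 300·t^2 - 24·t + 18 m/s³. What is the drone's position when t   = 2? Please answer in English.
To solve this, we need to take 3 integrals of our jerk equation j(t) = 300·t^2 - 24·t + 18. Integrating jerk and using the initial condition a(0) = 8, we get a(t) = 100·t^3 - 12·t^2 + 18·t + 8. The antiderivative of acceleration is velocity. Using v(0) = 2, we get v(t) = 25·t^4 - 4·t^3 + 9·t^2 + 8·t + 2. The antiderivative of velocity, with x(0) = -1, gives position: x(t) = 5·t^5 - t^4 + 3·t^3 + 4·t^2 + 2·t - 1. We have position x(t) = 5·t^5 - t^4 + 3·t^3 + 4·t^2 + 2·t - 1. Substituting t = 2: x(2) = 187.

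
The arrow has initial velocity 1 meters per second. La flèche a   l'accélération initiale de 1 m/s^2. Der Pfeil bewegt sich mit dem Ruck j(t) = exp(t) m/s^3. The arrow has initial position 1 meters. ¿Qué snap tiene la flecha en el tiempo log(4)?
Partiendo de la sacudida j(t) = exp(t), tomamos 1 derivada. Derivando la sacudida, obtenemos el snap: s(t) = exp(t). Usando s(t) = exp(t) y sustituyendo t = log(4), encontramos s = 4.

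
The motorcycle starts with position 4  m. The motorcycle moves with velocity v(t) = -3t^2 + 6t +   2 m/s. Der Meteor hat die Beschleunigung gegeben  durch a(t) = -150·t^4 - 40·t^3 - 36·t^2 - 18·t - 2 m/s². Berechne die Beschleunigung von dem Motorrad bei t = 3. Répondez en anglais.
Starting from velocity v(t) = -3·t^2 + 6·t + 2, we take 1 derivative. Differentiating velocity, we get acceleration: a(t) = 6 - 6·t. From the given acceleration equation a(t) = 6 - 6·t, we substitute t = 3 to get a = -12.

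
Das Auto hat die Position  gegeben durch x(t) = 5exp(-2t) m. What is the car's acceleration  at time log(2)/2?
To solve this, we need to take 2 derivatives of our position equation x(t) = 5·exp(-2·t). Taking d/dt of x(t), we find v(t) = -10·exp(-2·t). Differentiating velocity, we get acceleration: a(t) = 20·exp(-2·t). Using a(t) = 20·exp(-2·t) and substituting t = log(2)/2, we find a = 10.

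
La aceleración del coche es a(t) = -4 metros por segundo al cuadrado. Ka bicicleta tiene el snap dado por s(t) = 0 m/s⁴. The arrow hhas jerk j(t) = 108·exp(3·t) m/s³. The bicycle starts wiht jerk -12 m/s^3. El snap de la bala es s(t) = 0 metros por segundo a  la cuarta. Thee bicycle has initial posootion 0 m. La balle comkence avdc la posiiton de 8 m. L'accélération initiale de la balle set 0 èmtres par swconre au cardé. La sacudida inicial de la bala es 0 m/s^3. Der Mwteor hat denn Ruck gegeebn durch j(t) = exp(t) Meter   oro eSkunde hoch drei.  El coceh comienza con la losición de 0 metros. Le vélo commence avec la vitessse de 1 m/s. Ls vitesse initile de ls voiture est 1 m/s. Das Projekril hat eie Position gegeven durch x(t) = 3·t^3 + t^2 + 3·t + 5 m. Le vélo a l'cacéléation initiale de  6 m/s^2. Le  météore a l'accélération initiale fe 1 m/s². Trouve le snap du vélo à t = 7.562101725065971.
En utilisant s(t) = 0 et en substituant t = 7.562101725065971, nous trouvons s = 0.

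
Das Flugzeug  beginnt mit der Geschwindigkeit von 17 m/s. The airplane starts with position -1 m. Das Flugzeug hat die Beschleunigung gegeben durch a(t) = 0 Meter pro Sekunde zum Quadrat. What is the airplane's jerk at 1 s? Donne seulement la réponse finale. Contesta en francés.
Le jerk à t = 1 est j = 0.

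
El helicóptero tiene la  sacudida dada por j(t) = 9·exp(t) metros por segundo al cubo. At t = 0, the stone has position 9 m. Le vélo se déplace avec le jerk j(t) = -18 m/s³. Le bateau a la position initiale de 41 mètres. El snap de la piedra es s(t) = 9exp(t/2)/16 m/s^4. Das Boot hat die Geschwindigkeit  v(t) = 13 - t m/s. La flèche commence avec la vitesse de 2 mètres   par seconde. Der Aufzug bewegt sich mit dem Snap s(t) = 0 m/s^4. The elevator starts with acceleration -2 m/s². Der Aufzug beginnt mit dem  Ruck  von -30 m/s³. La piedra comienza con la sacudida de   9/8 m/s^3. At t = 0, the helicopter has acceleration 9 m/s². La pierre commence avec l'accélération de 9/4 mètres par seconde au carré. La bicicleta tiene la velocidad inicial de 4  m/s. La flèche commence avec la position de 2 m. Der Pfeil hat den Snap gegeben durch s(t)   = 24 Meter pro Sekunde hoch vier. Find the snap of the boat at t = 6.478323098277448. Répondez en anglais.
Starting from velocity v(t) = 13 - t, we take 3 derivatives. Taking d/dt of v(t), we find a(t) = -1. The derivative of acceleration gives jerk: j(t) = 0. The derivative of jerk gives snap: s(t) = 0. From the given snap equation s(t) = 0, we substitute t = 6.478323098277448 to get s = 0.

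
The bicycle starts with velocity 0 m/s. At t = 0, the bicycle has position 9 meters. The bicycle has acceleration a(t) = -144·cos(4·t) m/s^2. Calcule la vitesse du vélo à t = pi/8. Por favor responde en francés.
Nous devons trouver la primitive de notre équation de l'accélération a(t) = -144·cos(4·t) 1 fois. En intégrant l'accélération et en utilisant la condition initiale v(0) = 0, nous obtenons v(t) = -36·sin(4·t). Nous avons la vitesse v(t) = -36·sin(4·t). En substituant t = pi/8: v(pi/8) = -36.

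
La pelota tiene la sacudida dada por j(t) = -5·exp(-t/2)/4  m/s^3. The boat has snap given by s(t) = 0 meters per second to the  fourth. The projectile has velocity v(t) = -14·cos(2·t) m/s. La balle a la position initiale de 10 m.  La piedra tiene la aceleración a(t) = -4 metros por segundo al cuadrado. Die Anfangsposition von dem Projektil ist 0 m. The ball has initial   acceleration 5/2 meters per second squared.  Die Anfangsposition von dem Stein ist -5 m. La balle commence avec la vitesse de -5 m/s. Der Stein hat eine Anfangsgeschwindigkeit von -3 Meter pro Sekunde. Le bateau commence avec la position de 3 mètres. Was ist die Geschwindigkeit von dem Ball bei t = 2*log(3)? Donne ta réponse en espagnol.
Debemos encontrar la integral de nuestra ecuación de la sacudida j(t) = -5·exp(-t/2)/4 2 veces. La integral de la sacudida es la aceleración. Usando a(0) = 5/2, obtenemos a(t) = 5·exp(-t/2)/2. Tomando ∫a(t)dt y aplicando v(0) = -5, encontramos v(t) = -5·exp(-t/2). Tenemos la velocidad v(t) = -5·exp(-t/2). Sustituyendo t = 2*log(3): v(2*log(3)) = -5/3.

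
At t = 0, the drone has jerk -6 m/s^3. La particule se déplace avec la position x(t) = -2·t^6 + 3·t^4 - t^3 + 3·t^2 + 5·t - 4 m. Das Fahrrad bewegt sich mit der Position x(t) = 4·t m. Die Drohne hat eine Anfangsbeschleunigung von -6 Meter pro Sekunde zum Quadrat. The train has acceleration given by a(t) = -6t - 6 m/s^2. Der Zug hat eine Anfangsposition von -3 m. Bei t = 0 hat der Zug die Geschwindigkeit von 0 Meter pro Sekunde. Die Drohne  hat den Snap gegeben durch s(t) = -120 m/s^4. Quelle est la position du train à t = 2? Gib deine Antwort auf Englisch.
We must find the antiderivative of our acceleration equation a(t) = -6·t - 6 2 times. Taking ∫a(t)dt and applying v(0) = 0, we find v(t) = 3·t·(-t - 2). The integral of velocity, with x(0) = -3, gives position: x(t) = -t^3 - 3·t^2 - 3. We have position x(t) = -t^3 - 3·t^2 - 3. Substituting t = 2: x(2) = -23.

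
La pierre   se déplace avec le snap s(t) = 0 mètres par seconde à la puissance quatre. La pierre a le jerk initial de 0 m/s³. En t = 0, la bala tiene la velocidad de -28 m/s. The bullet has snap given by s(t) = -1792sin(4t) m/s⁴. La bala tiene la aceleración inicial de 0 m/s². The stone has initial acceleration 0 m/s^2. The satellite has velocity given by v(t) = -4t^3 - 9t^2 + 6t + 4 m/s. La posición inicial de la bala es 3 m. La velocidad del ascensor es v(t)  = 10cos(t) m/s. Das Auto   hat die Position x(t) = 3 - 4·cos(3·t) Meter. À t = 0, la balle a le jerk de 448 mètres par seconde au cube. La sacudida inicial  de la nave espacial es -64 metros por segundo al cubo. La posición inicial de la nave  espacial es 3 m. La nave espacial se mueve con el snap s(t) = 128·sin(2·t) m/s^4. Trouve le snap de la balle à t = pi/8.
De l'équation du snap s(t) = -1792·sin(4·t), nous substituons t = pi/8 pour obtenir s = -1792.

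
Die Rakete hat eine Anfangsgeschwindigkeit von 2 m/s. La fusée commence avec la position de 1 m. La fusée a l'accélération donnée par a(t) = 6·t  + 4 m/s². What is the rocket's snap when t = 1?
We must differentiate our acceleration equation a(t) = 6·t + 4 2 times. The derivative of acceleration gives jerk: j(t) = 6. The derivative of jerk gives snap: s(t) = 0. Using s(t) = 0 and substituting t = 1, we find s = 0.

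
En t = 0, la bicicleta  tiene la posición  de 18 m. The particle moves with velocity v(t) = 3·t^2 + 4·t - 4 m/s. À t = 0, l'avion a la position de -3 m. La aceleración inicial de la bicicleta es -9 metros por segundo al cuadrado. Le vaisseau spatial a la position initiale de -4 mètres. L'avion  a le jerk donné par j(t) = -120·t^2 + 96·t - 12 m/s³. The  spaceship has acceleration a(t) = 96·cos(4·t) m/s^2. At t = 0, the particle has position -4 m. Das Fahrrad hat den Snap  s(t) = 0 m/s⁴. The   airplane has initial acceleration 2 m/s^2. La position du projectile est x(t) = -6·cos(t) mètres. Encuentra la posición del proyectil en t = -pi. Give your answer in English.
Using x(t) = -6·cos(t) and substituting t = -pi, we find x = 6.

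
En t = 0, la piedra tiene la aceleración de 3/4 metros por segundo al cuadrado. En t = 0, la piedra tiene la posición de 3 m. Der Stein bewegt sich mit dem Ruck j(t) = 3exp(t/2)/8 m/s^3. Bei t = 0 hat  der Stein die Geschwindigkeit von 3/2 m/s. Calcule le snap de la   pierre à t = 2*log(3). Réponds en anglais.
We must differentiate our jerk equation j(t) = 3·exp(t/2)/8 1 time. Taking d/dt of j(t), we find s(t) = 3·exp(t/2)/16. Using s(t) = 3·exp(t/2)/16 and substituting t = 2*log(3), we find s = 9/16.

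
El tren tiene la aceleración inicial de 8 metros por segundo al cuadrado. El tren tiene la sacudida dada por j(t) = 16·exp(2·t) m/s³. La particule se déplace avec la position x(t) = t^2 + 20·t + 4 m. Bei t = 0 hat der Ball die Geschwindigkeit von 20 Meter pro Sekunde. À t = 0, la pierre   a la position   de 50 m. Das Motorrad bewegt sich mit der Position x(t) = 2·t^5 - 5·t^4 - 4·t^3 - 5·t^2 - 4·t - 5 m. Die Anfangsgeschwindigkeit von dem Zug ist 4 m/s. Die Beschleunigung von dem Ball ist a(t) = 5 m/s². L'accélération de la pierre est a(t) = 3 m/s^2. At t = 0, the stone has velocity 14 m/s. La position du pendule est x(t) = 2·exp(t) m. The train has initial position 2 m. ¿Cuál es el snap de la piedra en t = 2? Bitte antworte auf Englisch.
Starting from acceleration a(t) = 3, we take 2 derivatives. Differentiating acceleration, we get jerk: j(t) = 0. Differentiating jerk, we get snap: s(t) = 0. From the given snap equation s(t) = 0, we substitute t = 2 to get s = 0.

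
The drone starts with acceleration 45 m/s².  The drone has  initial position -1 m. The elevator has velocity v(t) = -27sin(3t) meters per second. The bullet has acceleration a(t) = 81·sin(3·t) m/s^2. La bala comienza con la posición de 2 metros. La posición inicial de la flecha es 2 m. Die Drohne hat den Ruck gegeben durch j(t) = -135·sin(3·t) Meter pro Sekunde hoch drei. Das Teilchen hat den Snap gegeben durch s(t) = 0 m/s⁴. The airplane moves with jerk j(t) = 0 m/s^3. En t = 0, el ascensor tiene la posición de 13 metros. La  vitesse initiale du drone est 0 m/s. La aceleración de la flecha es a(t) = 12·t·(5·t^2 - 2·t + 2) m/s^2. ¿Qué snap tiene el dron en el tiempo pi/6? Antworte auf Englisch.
To solve this, we need to take 1 derivative of our jerk equation j(t) = -135·sin(3·t). The derivative of jerk gives snap: s(t) = -405·cos(3·t). From the given snap equation s(t) = -405·cos(3·t), we substitute t = pi/6 to get s = 0.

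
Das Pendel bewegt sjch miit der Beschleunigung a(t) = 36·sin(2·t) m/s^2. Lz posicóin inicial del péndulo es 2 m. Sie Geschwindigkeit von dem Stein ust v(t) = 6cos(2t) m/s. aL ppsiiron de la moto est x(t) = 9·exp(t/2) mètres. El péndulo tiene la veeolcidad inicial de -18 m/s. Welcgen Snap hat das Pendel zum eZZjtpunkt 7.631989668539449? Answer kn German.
Um dies zu lösen, müssen wir 2 Ableitungen unserer Gleichung für die Beschleunigung a(t) = 36·sin(2·t) nehmen. Mit d/dt von a(t) finden wir j(t) = 72·cos(2·t). Mit d/dt von j(t) finden wir s(t) = -144·sin(2·t). Wir haben den Snap s(t) = -144·sin(2·t). Durch Einsetzen von t = 7.631989668539449: s(7.631989668539449) = -61.8538382530095.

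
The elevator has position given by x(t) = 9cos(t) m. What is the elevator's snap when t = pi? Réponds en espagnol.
Partiendo de la posición x(t) = 9·cos(t), tomamos 4 derivadas. Tomando d/dt de x(t), encontramos v(t) = -9·sin(t). Tomando d/dt de v(t), encontramos a(t) = -9·cos(t). Derivando la aceleración, obtenemos la sacudida: j(t) = 9·sin(t). La derivada de la sacudida da el snap: s(t) = 9·cos(t). De la ecuación del snap s(t) = 9·cos(t), sustituimos t = pi para obtener s = -9.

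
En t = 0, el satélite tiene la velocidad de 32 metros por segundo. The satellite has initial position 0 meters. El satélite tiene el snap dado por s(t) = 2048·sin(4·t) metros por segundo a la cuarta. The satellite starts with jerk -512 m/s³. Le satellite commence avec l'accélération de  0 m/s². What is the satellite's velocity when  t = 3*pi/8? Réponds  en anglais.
To find the answer, we compute 3 antiderivatives of s(t) = 2048·sin(4·t). Taking ∫s(t)dt and applying j(0) = -512, we find j(t) = -512·cos(4·t). The integral of jerk is acceleration. Using a(0) = 0, we get a(t) = -128·sin(4·t). Taking ∫a(t)dt and applying v(0) = 32, we find v(t) = 32·cos(4·t). From the given velocity equation v(t) = 32·cos(4·t), we substitute t = 3*pi/8 to get v = 0.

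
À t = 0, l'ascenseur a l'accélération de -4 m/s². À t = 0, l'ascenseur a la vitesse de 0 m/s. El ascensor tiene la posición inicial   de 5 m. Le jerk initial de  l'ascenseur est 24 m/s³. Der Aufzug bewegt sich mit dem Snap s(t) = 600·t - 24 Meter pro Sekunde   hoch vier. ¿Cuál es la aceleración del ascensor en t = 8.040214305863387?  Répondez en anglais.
Starting from snap s(t) = 600·t - 24, we take 2 integrals. The integral of snap, with j(0) = 24, gives jerk: j(t) = 300·t^2 - 24·t + 24. The antiderivative of jerk, with a(0) = -4, gives acceleration: a(t) = 100·t^3 - 12·t^2 + 24·t - 4. We have acceleration a(t) = 100·t^3 - 12·t^2 + 24·t - 4. Substituting t = 8.040214305863387: a(8.040214305863387) = 51389.2270232767.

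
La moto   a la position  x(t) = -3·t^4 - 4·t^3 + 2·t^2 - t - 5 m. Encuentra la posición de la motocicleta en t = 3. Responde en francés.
De l'équation de la position x(t) = -3·t^4 - 4·t^3 + 2·t^2 - t - 5, nous substituons t = 3 pour obtenir x = -341.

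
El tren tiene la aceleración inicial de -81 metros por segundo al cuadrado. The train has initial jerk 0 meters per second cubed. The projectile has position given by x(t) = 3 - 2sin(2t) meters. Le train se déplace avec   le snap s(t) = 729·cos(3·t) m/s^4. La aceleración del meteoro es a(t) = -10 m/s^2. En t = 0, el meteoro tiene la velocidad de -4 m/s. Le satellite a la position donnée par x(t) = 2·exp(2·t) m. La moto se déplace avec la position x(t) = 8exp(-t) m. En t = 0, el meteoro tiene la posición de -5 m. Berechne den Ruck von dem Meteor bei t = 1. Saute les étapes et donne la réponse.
Die Antwort ist 0.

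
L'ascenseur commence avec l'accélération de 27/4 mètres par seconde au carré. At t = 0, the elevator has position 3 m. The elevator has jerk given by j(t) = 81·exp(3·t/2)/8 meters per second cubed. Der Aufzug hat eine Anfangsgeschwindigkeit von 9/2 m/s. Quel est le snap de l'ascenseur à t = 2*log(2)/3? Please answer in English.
Starting from jerk j(t) = 81·exp(3·t/2)/8, we take 1 derivative. Taking d/dt of j(t), we find s(t) = 243·exp(3·t/2)/16. Using s(t) = 243·exp(3·t/2)/16 and substituting t = 2*log(2)/3, we find s = 243/8.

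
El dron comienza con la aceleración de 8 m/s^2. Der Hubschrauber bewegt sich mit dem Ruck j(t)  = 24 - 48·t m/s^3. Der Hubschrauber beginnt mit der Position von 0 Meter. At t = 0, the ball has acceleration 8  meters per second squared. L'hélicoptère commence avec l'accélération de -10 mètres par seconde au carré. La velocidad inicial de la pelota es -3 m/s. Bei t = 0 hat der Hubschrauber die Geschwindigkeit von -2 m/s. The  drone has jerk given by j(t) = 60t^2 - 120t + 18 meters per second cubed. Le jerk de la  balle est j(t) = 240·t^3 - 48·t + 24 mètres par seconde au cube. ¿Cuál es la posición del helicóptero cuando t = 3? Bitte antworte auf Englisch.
We need to integrate our jerk equation j(t) = 24 - 48·t 3 times. Finding the integral of j(t) and using a(0) = -10: a(t) = -24·t^2 + 24·t - 10. The integral of acceleration, with v(0) = -2, gives velocity: v(t) = -8·t^3 + 12·t^2 - 10·t - 2. The integral of velocity is position. Using x(0) = 0, we get x(t) = -2·t^4 + 4·t^3 - 5·t^2 - 2·t. From the given position equation x(t) = -2·t^4 + 4·t^3 - 5·t^2 - 2·t, we substitute t = 3 to get x = -105.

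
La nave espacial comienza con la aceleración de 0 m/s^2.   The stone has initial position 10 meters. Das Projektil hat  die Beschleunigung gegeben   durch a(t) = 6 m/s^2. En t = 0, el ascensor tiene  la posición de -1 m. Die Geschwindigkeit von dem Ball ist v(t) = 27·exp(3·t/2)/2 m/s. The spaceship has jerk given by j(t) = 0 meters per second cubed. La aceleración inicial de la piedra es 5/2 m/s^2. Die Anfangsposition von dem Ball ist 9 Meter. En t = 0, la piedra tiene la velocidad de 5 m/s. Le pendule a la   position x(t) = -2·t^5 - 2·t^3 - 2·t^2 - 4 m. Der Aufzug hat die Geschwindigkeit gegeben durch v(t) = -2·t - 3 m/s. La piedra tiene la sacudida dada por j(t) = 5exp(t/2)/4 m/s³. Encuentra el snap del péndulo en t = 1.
Partiendo de la posición x(t) = -2·t^5 - 2·t^3 - 2·t^2 - 4, tomamos 4 derivadas. La derivada de la posición da la velocidad: v(t) = -10·t^4 - 6·t^2 - 4·t. Tomando d/dt de v(t), encontramos a(t) = -40·t^3 - 12·t - 4. Tomando d/dt de a(t), encontramos j(t) = -120·t^2 - 12. Derivando la sacudida, obtenemos el snap: s(t) = -240·t. Usando s(t) = -240·t y sustituyendo t = 1, encontramos s = -240.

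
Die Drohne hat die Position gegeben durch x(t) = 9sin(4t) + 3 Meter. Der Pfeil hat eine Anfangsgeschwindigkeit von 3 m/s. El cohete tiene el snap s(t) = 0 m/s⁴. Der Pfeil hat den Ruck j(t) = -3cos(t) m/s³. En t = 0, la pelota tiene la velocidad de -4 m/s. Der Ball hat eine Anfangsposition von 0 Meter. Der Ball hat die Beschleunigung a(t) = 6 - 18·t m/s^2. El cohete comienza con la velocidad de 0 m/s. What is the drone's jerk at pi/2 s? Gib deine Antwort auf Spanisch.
Debemos derivar nuestra ecuación de la posición x(t) = 9·sin(4·t) + 3 3 veces. Tomando d/dt de x(t), encontramos v(t) = 36·cos(4·t). Derivando la velocidad, obtenemos la aceleración: a(t) = -144·sin(4·t). Derivando la aceleración, obtenemos la sacudida: j(t) = -576·cos(4·t). Usando j(t) = -576·cos(4·t) y sustituyendo t = pi/2, encontramos j = -576.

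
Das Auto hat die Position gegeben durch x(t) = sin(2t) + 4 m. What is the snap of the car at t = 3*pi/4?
Starting from position x(t) = sin(2·t) + 4, we take 4 derivatives. The derivative of position gives velocity: v(t) = 2·cos(2·t). The derivative of velocity gives acceleration: a(t) = -4·sin(2·t). Differentiating acceleration, we get jerk: j(t) = -8·cos(2·t). Taking d/dt of j(t), we find s(t) = 16·sin(2·t). Using s(t) = 16·sin(2·t) and substituting t = 3*pi/4, we find s = -16.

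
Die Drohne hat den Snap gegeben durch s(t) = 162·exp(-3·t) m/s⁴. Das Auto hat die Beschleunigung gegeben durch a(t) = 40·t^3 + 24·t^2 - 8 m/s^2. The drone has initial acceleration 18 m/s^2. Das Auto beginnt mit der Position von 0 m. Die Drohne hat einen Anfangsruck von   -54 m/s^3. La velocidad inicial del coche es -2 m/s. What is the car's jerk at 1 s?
We must differentiate our acceleration equation a(t) = 40·t^3 + 24·t^2 - 8 1 time. Taking d/dt of a(t), we find j(t) = 120·t^2 + 48·t. Using j(t) = 120·t^2 + 48·t and substituting t = 1, we find j = 168.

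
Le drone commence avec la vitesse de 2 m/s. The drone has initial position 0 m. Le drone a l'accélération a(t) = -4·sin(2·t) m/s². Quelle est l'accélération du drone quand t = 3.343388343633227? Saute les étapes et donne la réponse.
L'accélération à t = 3.343388343633227 est a = -1.57089481580857.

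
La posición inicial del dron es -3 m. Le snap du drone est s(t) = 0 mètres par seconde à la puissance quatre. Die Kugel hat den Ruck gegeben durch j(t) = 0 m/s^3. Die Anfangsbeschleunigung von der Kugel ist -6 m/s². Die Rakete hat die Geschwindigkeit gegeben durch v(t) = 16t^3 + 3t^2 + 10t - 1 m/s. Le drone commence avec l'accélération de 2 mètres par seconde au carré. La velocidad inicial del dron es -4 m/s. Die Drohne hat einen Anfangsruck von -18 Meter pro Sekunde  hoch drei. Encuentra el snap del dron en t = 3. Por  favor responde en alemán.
Wir haben den Snap s(t) = 0. Durch Einsetzen von t = 3: s(3) = 0.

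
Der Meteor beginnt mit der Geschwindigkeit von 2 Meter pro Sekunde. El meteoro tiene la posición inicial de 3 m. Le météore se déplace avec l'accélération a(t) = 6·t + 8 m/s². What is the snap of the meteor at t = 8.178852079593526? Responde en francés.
Pour résoudre ceci, nous devons prendre 2 dérivées de notre équation de l'accélération a(t) = 6·t + 8. La dérivée de l'accélération donne le jerk: j(t) = 6. En prenant d/dt de j(t), nous trouvons s(t) = 0. Nous avons le snap s(t) = 0. En substituant t = 8.178852079593526: s(8.178852079593526) = 0.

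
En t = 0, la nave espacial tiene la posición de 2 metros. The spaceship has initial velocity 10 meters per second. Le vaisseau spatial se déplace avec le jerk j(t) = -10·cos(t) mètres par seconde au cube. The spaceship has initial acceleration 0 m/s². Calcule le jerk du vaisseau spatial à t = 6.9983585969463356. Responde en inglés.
We have jerk j(t) = -10·cos(t). Substituting t = 6.9983585969463356: j(6.9983585969463356) = -7.54979618085428.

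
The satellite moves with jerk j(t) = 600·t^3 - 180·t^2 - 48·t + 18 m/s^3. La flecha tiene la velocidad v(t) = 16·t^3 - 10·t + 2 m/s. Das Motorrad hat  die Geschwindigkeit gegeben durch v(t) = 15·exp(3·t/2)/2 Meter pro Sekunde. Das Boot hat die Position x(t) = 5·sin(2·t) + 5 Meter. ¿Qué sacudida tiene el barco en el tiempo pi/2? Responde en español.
Para resolver esto, necesitamos tomar 3 derivadas de nuestra ecuación de la posición x(t) = 5·sin(2·t) + 5. Derivando la posición, obtenemos la velocidad: v(t) = 10·cos(2·t). La derivada de la velocidad da la aceleración: a(t) = -20·sin(2·t). La derivada de la aceleración da la sacudida: j(t) = -40·cos(2·t). Tenemos la sacudida j(t) = -40·cos(2·t). Sustituyendo t = pi/2: j(pi/2) = 40.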